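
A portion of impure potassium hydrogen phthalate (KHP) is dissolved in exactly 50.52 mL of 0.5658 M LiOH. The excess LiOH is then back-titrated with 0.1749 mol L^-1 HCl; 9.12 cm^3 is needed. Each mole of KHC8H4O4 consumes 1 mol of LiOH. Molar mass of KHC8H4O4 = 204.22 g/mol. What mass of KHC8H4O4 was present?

5.51 g

Total n(LiOH) added = 0.5658 x 0.05052 = 0.02858 mol.
n(HCl) used = 0.1749 x 0.009120 = 0.001595 mol, which equals the excess n(LiOH).
So n(LiOH) consumed by the sample = 0.02858 - 0.001595 = 0.02699 mol.
n(KHC8H4O4) = 0.02699 / 1 = 0.02699 mol.
mass = 0.02699 mol x 204.22 g/mol = 5.51 g.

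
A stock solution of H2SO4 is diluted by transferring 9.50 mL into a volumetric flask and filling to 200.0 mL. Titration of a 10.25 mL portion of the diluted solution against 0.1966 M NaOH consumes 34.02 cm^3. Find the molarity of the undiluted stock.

n(NaOH) = 0.1966 x 0.03402 = 0.006688 mol.
n(H2SO4) in the aliquot = 0.006688 x 1/2 = 0.003344 mol.
[diluted H2SO4] = 0.003344 / 0.01025 = 0.3263 M.
Dilution factor = 200.0/9.500 = 21.05, so [stock] = 0.3263 x 21.05 = 6.87 M.

6.87 M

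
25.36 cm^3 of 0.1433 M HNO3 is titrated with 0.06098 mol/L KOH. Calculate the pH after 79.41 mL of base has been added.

12.06

n(acid) = 0.1433 x 0.02536 = 0.003634 mol; n(KOH) added = 0.06098 x 0.07941 = 0.004842 mol.
Base is in excess by 0.004842 - 0.003634 = 0.001208 mol in a total volume of 0.1048 L.
[OH^-] = 0.001208/0.1048 = 0.01153 M, so pOH = 1.94 and pH = 14.00 - 1.94 = 12.06.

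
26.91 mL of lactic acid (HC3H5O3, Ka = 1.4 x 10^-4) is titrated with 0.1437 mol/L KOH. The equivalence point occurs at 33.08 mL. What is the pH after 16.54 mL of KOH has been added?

16.54 mL is exactly half the equivalence volume (33.08/2), i.e. the half-equivalence point.
There, n(HA) = n(A^-), so pH = pKa = -log(1.4 x 10^-4) = 3.85.

3.85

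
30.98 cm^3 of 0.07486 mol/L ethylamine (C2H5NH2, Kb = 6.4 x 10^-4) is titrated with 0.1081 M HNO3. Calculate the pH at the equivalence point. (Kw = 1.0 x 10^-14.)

6.08

n(C2H5NH2) = 0.07486 x 0.03098 = 0.002319 mol; V(HNO3) at equivalence = 0.002319/0.1081 = 0.02145 L.
At equivalence the base is fully converted to C2H5NH3+; total volume = 0.05243 L, so [C2H5NH3+] = 0.002319/0.05243 = 0.04423 M.
Ka(C2H5NH3+) = Kw/Kb = 1.0e-14 / 6.4 x 10^-4 = 1.56e-11.
[H^+] = sqrt(Ka x [C2H5NH3+]) = sqrt(1.56e-11 x 0.04423) = 8.31e-7 M.
pH = -log(8.31e-7) = 6.08.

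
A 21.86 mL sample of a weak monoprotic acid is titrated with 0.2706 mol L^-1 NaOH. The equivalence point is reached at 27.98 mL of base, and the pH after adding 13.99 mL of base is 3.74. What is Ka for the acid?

1.8 x 10^-4

13.99 mL is half of the equivalence volume, so this is the half-equivalence point where [HA] = [A^-].
At half-equivalence pH = pKa, so pKa = 3.74.
Ka = 10^(-3.74) = 1.8 x 10^-4.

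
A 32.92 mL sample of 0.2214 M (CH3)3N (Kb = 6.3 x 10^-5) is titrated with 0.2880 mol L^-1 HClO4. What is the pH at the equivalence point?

5.35

n((CH3)3N) = 0.2214 x 0.03292 = 0.007288 mol; V(HClO4) at equivalence = 0.007288/0.2880 = 0.02531 L.
At equivalence the base is fully converted to (CH3)3NH+; total volume = 0.05823 L, so [(CH3)3NH+] = 0.007288/0.05823 = 0.1252 M.
Ka((CH3)3NH+) = Kw/Kb = 1.0e-14 / 6.3 x 10^-5 = 1.59e-10.
[H^+] = sqrt(Ka x [(CH3)3NH+]) = sqrt(1.59e-10 x 0.1252) = 4.46e-6 M.
pH = -log(4.46e-6) = 5.35.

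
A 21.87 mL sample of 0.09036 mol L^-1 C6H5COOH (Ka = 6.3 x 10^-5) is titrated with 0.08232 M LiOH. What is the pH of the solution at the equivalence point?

n(C6H5COOH) = 0.09036 x 0.02187 = 0.001976 mol; V(LiOH) at equivalence = 0.001976/0.08232 = 0.02401 L.
At equivalence all the acid is converted to C6H5COO-; total volume = 0.02187 + 0.02401 = 0.04588 L, so [C6H5COO-] = 0.001976/0.04588 = 0.04308 M.
Kb = Kw/Ka = 1.0e-14 / 6.3 x 10^-5 = 1.59e-10.
[OH^-] = sqrt(Kb x [C6H5COO-]) = sqrt(1.59e-10 x 0.04308) = 2.61e-6 M.
pOH = 5.58, so pH = 14.00 - 5.58 = 8.42.

8.42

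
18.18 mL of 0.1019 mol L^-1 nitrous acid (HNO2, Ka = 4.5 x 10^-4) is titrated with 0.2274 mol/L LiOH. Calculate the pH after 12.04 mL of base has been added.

n(acid) = 0.1019 x 0.01818 = 0.001853 mol; n(LiOH) added = 0.2274 x 0.01204 = 0.002738 mol.
Base is in excess by 0.002738 - 0.001853 = 0.0008854 mol in a total volume of 0.03022 L.
[OH^-] = 0.0008854/0.03022 = 0.02930 M, so pOH = 1.53 and pH = 14.00 - 1.53 = 12.47.

12.47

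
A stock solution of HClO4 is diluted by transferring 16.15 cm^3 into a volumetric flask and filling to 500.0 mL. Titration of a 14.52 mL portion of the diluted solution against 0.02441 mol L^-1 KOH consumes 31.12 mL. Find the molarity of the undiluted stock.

1.62 M

n(KOH) = 0.02441 x 0.03112 = 0.0007596 mol.
n(HClO4) in the aliquot = 0.0007596 mol.
[diluted HClO4] = 0.0007596 / 0.01452 = 0.05232 M.
Dilution factor = 500.0/16.15 = 30.96, so [stock] = 0.05232 x 30.96 = 1.62 M.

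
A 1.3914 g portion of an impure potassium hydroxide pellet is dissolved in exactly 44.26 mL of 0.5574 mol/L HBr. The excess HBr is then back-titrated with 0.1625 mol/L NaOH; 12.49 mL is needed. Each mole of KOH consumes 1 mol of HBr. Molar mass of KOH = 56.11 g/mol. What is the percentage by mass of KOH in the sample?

91.3%

Total n(HBr) added = 0.5574 x 0.04426 = 0.02467 mol.
n(NaOH) used = 0.1625 x 0.01249 = 0.002030 mol, which equals the excess n(HBr).
So n(HBr) consumed by the sample = 0.02467 - 0.002030 = 0.02264 mol.
n(KOH) = 0.02264 / 1 = 0.02264 mol.
mass KOH = 0.02264 x 56.11 = 1.270 g, so %KOH = 1.270/1.3914 x 100 = 91.3%.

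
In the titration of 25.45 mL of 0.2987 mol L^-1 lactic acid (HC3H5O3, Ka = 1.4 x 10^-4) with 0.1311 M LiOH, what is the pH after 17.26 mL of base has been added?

3.48

Initial n(HC3H5O3) = 0.2987 x 0.02545 = 0.007602 mol.
n(LiOH) added = 0.1311 x 0.01726 = 0.002263 mol, converting that many moles of HC3H5O3 to C3H5O3-.
Remaining n(HC3H5O3) = 0.005339 mol; n(C3H5O3-) = 0.002263 mol.
By Henderson-Hasselbalch, pH = pKa + log([A^-]/[HA]) = 3.85 + log(0.002263/0.005339) = 3.85 + (-0.37) = 3.48.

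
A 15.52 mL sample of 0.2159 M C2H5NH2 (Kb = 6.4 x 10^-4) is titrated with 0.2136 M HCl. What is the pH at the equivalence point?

n(C2H5NH2) = 0.2159 x 0.01552 = 0.003351 mol; V(HCl) at equivalence = 0.003351/0.2136 = 0.01569 L.
At equivalence the base is fully converted to C2H5NH3+; total volume = 0.03121 L, so [C2H5NH3+] = 0.003351/0.03121 = 0.1074 M.
Ka(C2H5NH3+) = Kw/Kb = 1.0e-14 / 6.4 x 10^-4 = 1.56e-11.
[H^+] = sqrt(Ka x [C2H5NH3+]) = sqrt(1.56e-11 x 0.1074) = 1.30e-6 M.
pH = -log(1.30e-6) = 5.89.

5.89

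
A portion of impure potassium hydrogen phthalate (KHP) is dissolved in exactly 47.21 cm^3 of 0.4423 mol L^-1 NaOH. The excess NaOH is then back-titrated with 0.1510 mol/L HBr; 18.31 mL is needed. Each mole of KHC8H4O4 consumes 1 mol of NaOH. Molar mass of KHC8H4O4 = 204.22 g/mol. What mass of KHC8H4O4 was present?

3.70 g

Total n(NaOH) added = 0.4423 x 0.04721 = 0.02088 mol.
n(HBr) used = 0.1510 x 0.01831 = 0.002765 mol, which equals the excess n(NaOH).
So n(NaOH) consumed by the sample = 0.02088 - 0.002765 = 0.01812 mol.
n(KHC8H4O4) = 0.01812 / 1 = 0.01812 mol.
mass = 0.01812 mol x 204.22 g/mol = 3.70 g.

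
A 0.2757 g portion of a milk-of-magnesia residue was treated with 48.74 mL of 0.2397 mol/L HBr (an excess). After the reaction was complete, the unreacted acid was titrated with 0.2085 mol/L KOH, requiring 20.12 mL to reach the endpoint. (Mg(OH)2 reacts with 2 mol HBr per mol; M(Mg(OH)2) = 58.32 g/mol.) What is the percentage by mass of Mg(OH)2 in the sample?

Total n(HBr) added = 0.2397 x 0.04874 = 0.01168 mol.
n(KOH) used = 0.2085 x 0.02012 = 0.004195 mol, which equals the excess n(HBr).
So n(HBr) consumed by the sample = 0.01168 - 0.004195 = 0.007488 mol.
n(Mg(OH)2) = 0.007488 / 2 = 0.003744 mol.
mass Mg(OH)2 = 0.003744 x 58.32 = 0.2183 g, so %Mg(OH)2 = 0.2183/0.2757 x 100 = 79.2%.

79.2%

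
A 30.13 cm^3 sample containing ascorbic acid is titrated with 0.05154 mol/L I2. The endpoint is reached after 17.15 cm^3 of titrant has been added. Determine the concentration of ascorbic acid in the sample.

0.0293 M

n(I2) = 0.05154 x 0.01715 = 0.0008839 mol.
From the balanced equation, 1 mol I2 reacts with 1 mol ascorbic acid, so n(ascorbic acid) = 0.0008839 x 1/1 = 0.0008839 mol.
[ascorbic acid] = 0.0008839 / 0.03013 L = 0.0293 M.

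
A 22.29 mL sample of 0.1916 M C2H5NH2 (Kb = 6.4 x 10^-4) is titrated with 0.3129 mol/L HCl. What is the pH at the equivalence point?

n(C2H5NH2) = 0.1916 x 0.02229 = 0.004271 mol; V(HCl) at equivalence = 0.004271/0.3129 = 0.01365 L.
At equivalence the base is fully converted to C2H5NH3+; total volume = 0.03594 L, so [C2H5NH3+] = 0.004271/0.03594 = 0.1188 M.
Ka(C2H5NH3+) = Kw/Kb = 1.0e-14 / 6.4 x 10^-4 = 1.56e-11.
[H^+] = sqrt(Ka x [C2H5NH3+]) = sqrt(1.56e-11 x 0.1188) = 1.36e-6 M.
pH = -log(1.36e-6) = 5.87.

5.87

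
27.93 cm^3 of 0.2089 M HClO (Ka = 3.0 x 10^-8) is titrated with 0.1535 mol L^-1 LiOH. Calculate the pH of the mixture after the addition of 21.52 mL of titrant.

Initial n(HClO) = 0.2089 x 0.02793 = 0.005835 mol.
n(LiOH) added = 0.1535 x 0.02152 = 0.003303 mol, converting that many moles of HClO to ClO-.
Remaining n(HClO) = 0.002531 mol; n(ClO-) = 0.003303 mol.
By Henderson-Hasselbalch, pH = pKa + log([A^-]/[HA]) = 7.52 + log(0.003303/0.002531) = 7.52 + (+0.12) = 7.64.

7.64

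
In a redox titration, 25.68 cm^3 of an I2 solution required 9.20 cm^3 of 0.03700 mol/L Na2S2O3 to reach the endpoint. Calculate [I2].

n(Na2S2O3) = 0.03700 x 0.009200 = 0.0003404 mol.
From the balanced equation, 2 mol Na2S2O3 reacts with 1 mol I2, so n(I2) = 0.0003404 x 1/2 = 0.0001702 mol.
[I2] = 0.0001702 / 0.02568 L = 0.00663 M.

0.00663 M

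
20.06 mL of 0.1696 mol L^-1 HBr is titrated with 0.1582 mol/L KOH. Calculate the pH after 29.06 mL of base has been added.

n(acid) = 0.1696 x 0.02006 = 0.003402 mol; n(KOH) added = 0.1582 x 0.02906 = 0.004597 mol.
Base is in excess by 0.004597 - 0.003402 = 0.001195 mol in a total volume of 0.04912 L.
[OH^-] = 0.001195/0.04912 = 0.02433 M, so pOH = 1.61 and pH = 14.00 - 1.61 = 12.39.

12.39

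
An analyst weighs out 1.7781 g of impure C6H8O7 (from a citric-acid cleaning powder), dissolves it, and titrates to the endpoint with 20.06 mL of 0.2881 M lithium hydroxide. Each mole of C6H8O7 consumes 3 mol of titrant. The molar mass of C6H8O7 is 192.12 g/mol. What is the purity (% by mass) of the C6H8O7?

n(LiOH) = 0.2881 x 0.02006 = 0.005779 mol.
n(C6H8O7) = 0.005779 / 3 = 0.001926 mol.
mass of C6H8O7 = 0.001926 x 192.12 = 0.3701 g.
% purity = 0.3701 / 1.7781 x 100 = 20.8%.

20.8%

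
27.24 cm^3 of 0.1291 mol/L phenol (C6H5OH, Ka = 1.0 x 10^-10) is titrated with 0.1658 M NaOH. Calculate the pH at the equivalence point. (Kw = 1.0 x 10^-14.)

n(C6H5OH) = 0.1291 x 0.02724 = 0.003517 mol; V(NaOH) at equivalence = 0.003517/0.1658 = 0.02121 L.
At equivalence all the acid is converted to C6H5O-; total volume = 0.02724 + 0.02121 = 0.04845 L, so [C6H5O-] = 0.003517/0.04845 = 0.07258 M.
Kb = Kw/Ka = 1.0e-14 / 1.0 x 10^-10 = 0.000100.
[OH^-] = sqrt(Kb x [C6H5O-]) = sqrt(0.000100 x 0.07258) = 0.00269 M.
pOH = 2.57, so pH = 14.00 - 2.57 = 11.43.

11.43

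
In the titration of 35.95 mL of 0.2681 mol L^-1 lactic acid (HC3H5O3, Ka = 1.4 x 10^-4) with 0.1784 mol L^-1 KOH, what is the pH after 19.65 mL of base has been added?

3.61

Initial n(HC3H5O3) = 0.2681 x 0.03595 = 0.009638 mol.
n(KOH) added = 0.1784 x 0.01965 = 0.003506 mol, converting that many moles of HC3H5O3 to C3H5O3-.
Remaining n(HC3H5O3) = 0.006133 mol; n(C3H5O3-) = 0.003506 mol.
By Henderson-Hasselbalch, pH = pKa + log([A^-]/[HA]) = 3.85 + log(0.003506/0.006133) = 3.85 + (-0.24) = 3.61.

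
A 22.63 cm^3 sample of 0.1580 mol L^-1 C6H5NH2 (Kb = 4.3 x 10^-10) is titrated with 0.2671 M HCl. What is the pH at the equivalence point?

2.82

n(C6H5NH2) = 0.1580 x 0.02263 = 0.003576 mol; V(HCl) at equivalence = 0.003576/0.2671 = 0.01339 L.
At equivalence the base is fully converted to C6H5NH3+; total volume = 0.03602 L, so [C6H5NH3+] = 0.003576/0.03602 = 0.09927 M.
Ka(C6H5NH3+) = Kw/Kb = 1.0e-14 / 4.3 x 10^-10 = 2.33e-5.
[H^+] = sqrt(Ka x [C6H5NH3+]) = sqrt(2.33e-5 x 0.09927) = 0.00152 M.
pH = -log(0.00152) = 2.82.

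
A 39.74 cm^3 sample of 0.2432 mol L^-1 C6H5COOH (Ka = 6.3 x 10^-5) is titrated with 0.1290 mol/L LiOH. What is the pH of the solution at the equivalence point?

n(C6H5COOH) = 0.2432 x 0.03974 = 0.009665 mol; V(LiOH) at equivalence = 0.009665/0.1290 = 0.07492 L.
At equivalence all the acid is converted to C6H5COO-; total volume = 0.03974 + 0.07492 = 0.1147 L, so [C6H5COO-] = 0.009665/0.1147 = 0.08429 M.
Kb = Kw/Ka = 1.0e-14 / 6.3 x 10^-5 = 1.59e-10.
[OH^-] = sqrt(Kb x [C6H5COO-]) = sqrt(1.59e-10 x 0.08429) = 3.66e-6 M.
pOH = 5.44, so pH = 14.00 - 5.44 = 8.56.

8.56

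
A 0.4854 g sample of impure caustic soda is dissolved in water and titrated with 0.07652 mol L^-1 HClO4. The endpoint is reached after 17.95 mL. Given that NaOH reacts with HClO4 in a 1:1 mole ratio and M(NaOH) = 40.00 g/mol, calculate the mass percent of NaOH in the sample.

11.3%

n(HClO4) = 0.07652 x 0.01795 = 0.001374 mol.
n(NaOH) = 0.001374 / 1 = 0.001374 mol.
mass of NaOH = 0.001374 x 40.00 = 0.05494 g.
% purity = 0.05494 / 0.4854 x 100 = 11.3%.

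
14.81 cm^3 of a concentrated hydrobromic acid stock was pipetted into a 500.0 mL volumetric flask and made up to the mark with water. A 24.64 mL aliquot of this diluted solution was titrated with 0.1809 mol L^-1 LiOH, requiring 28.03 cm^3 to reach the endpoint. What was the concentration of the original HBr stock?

6.95 M

n(LiOH) = 0.1809 x 0.02803 = 0.005071 mol.
n(HBr) in the aliquot = 0.005071 mol.
[diluted HBr] = 0.005071 / 0.02464 = 0.2058 M.
Dilution factor = 500.0/14.81 = 33.76, so [stock] = 0.2058 x 33.76 = 6.95 M.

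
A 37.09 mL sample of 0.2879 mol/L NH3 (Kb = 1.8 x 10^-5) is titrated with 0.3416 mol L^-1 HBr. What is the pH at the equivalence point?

5.03

n(NH3) = 0.2879 x 0.03709 = 0.01068 mol; V(HBr) at equivalence = 0.01068/0.3416 = 0.03126 L.
At equivalence the base is fully converted to NH4+; total volume = 0.06835 L, so [NH4+] = 0.01068/0.06835 = 0.1562 M.
Ka(NH4+) = Kw/Kb = 1.0e-14 / 1.8 x 10^-5 = 5.56e-10.
[H^+] = sqrt(Ka x [NH4+]) = sqrt(5.56e-10 x 0.1562) = 9.32e-6 M.
pH = -log(9.32e-6) = 5.03.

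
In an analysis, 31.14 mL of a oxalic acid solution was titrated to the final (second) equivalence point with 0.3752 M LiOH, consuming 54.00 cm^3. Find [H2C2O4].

n(LiOH) = 0.3752 x 0.05400 = 0.02026 mol.
At the final (second) equivalence point, 2 mol OH^- react per mol H2C2O4, so n(H2C2O4) = 0.02026 / 2 = 0.01013 mol.
[H2C2O4] = 0.01013 / 0.03114 L = 0.325 M.

0.325 M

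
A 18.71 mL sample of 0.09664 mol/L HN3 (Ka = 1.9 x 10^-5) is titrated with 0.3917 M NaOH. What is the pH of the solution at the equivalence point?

8.81

n(HN3) = 0.09664 x 0.01871 = 0.001808 mol; V(NaOH) at equivalence = 0.001808/0.3917 = 0.004616 L.
At equivalence all the acid is converted to N3-; total volume = 0.01871 + 0.004616 = 0.02333 L, so [N3-] = 0.001808/0.02333 = 0.07752 M.
Kb = Kw/Ka = 1.0e-14 / 1.9 x 10^-5 = 5.26e-10.
[OH^-] = sqrt(Kb x [N3-]) = sqrt(5.26e-10 x 0.07752) = 6.39e-6 M.
pOH = 5.19, so pH = 14.00 - 5.19 = 8.81.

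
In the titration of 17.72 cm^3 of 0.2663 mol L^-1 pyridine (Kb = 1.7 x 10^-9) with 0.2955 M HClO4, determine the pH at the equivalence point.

3.04

n(C5H5N) = 0.2663 x 0.01772 = 0.004719 mol; V(HClO4) at equivalence = 0.004719/0.2955 = 0.01597 L.
At equivalence the base is fully converted to C5H5NH+; total volume = 0.03369 L, so [C5H5NH+] = 0.004719/0.03369 = 0.1401 M.
Ka(C5H5NH+) = Kw/Kb = 1.0e-14 / 1.7 x 10^-9 = 5.88e-6.
[H^+] = sqrt(Ka x [C5H5NH+]) = sqrt(5.88e-6 x 0.1401) = 0.000908 M.
pH = -log(0.000908) = 3.04.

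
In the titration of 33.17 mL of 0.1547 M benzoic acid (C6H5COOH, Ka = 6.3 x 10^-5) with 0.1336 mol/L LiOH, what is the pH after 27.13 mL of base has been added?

4.58

Initial n(C6H5COOH) = 0.1547 x 0.03317 = 0.005131 mol.
n(LiOH) added = 0.1336 x 0.02713 = 0.003625 mol, converting that many moles of C6H5COOH to C6H5COO-.
Remaining n(C6H5COOH) = 0.001507 mol; n(C6H5COO-) = 0.003625 mol.
By Henderson-Hasselbalch, pH = pKa + log([A^-]/[HA]) = 4.20 + log(0.003625/0.001507) = 4.20 + (+0.38) = 4.58.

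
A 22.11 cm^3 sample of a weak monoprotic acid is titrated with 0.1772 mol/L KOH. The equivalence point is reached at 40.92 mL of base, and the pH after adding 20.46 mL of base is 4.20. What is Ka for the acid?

6.3 x 10^-5

20.46 mL is half of the equivalence volume, so this is the half-equivalence point where [HA] = [A^-].
At half-equivalence pH = pKa, so pKa = 4.20.
Ka = 10^(-4.20) = 6.3 x 10^-5.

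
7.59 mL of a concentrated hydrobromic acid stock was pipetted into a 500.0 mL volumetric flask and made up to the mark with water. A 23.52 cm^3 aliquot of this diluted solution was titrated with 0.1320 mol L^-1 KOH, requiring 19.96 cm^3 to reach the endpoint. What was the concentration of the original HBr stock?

n(KOH) = 0.1320 x 0.01996 = 0.002635 mol.
n(HBr) in the aliquot = 0.002635 mol.
[diluted HBr] = 0.002635 / 0.02352 = 0.1120 M.
Dilution factor = 500.0/7.590 = 65.88, so [stock] = 0.1120 x 65.88 = 7.38 M.

7.38 M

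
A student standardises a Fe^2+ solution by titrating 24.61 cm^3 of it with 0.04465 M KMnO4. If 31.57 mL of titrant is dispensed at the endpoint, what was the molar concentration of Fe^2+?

n(KMnO4) = 0.04465 x 0.03157 = 0.001410 mol.
From the balanced equation, 1 mol KMnO4 reacts with 5 mol Fe^2+, so n(Fe^2+) = 0.001410 x 5/1 = 0.007048 mol.
[Fe^2+] = 0.007048 / 0.02461 L = 0.286 M.

0.286 M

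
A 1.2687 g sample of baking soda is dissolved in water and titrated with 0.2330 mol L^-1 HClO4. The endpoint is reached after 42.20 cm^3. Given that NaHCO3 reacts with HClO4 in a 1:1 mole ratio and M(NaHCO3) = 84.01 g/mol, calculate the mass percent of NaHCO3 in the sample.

65.1%

n(HClO4) = 0.2330 x 0.04220 = 0.009833 mol.
n(NaHCO3) = 0.009833 / 1 = 0.009833 mol.
mass of NaHCO3 = 0.009833 x 84.01 = 0.8260 g.
% purity = 0.8260 / 1.2687 x 100 = 65.1%.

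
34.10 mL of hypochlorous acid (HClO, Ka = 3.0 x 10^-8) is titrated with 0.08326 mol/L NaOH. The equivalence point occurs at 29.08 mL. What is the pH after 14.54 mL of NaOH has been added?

7.52

14.54 mL is exactly half the equivalence volume (29.08/2), i.e. the half-equivalence point.
There, n(HA) = n(A^-), so pH = pKa = -log(3.0 x 10^-8) = 7.52.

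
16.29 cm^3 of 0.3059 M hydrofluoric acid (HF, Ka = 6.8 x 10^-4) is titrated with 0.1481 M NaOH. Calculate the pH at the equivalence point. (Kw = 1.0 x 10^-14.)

n(HF) = 0.3059 x 0.01629 = 0.004983 mol; V(NaOH) at equivalence = 0.004983/0.1481 = 0.03365 L.
At equivalence all the acid is converted to F-; total volume = 0.01629 + 0.03365 = 0.04994 L, so [F-] = 0.004983/0.04994 = 0.09979 M.
Kb = Kw/Ka = 1.0e-14 / 6.8 x 10^-4 = 1.47e-11.
[OH^-] = sqrt(Kb x [F-]) = sqrt(1.47e-11 x 0.09979) = 1.21e-6 M.
pOH = 5.92, so pH = 14.00 - 5.92 = 8.08.

8.08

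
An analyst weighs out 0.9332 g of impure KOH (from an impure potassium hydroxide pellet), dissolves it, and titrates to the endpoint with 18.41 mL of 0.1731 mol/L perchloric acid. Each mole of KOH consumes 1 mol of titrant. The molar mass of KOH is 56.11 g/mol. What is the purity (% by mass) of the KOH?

19.2%

n(HClO4) = 0.1731 x 0.01841 = 0.003187 mol.
n(KOH) = 0.003187 / 1 = 0.003187 mol.
mass of KOH = 0.003187 x 56.11 = 0.1788 g.
% purity = 0.1788 / 0.9332 x 100 = 19.2%.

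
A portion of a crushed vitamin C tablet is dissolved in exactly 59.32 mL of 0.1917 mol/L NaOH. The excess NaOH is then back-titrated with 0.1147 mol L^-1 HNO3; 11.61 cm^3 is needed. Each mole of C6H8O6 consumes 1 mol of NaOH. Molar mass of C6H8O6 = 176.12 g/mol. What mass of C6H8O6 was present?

1.77 g

Total n(NaOH) added = 0.1917 x 0.05932 = 0.01137 mol.
n(HNO3) used = 0.1147 x 0.01161 = 0.001332 mol, which equals the excess n(NaOH).
So n(NaOH) consumed by the sample = 0.01137 - 0.001332 = 0.01004 mol.
n(C6H8O6) = 0.01004 / 1 = 0.01004 mol.
mass = 0.01004 mol x 176.12 g/mol = 1.77 g.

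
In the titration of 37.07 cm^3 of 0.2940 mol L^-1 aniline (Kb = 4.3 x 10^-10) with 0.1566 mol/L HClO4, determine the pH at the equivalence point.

2.81

n(C6H5NH2) = 0.2940 x 0.03707 = 0.01090 mol; V(HClO4) at equivalence = 0.01090/0.1566 = 0.06960 L.
At equivalence the base is fully converted to C6H5NH3+; total volume = 0.1067 L, so [C6H5NH3+] = 0.01090/0.1067 = 0.1022 M.
Ka(C6H5NH3+) = Kw/Kb = 1.0e-14 / 4.3 x 10^-10 = 2.33e-5.
[H^+] = sqrt(Ka x [C6H5NH3+]) = sqrt(2.33e-5 x 0.1022) = 0.00154 M.
pH = -log(0.00154) = 2.81.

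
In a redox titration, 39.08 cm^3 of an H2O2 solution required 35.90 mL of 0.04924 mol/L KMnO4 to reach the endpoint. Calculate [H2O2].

0.113 M

n(KMnO4) = 0.04924 x 0.03590 = 0.001768 mol.
From the balanced equation, 2 mol KMnO4 reacts with 5 mol H2O2, so n(H2O2) = 0.001768 x 5/2 = 0.004419 mol.
[H2O2] = 0.004419 / 0.03908 L = 0.113 M.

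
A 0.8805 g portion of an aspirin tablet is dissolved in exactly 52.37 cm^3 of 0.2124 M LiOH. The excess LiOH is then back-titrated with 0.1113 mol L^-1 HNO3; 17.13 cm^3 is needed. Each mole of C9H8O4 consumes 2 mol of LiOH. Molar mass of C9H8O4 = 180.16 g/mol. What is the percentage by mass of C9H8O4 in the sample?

Total n(LiOH) added = 0.2124 x 0.05237 = 0.01112 mol.
n(HNO3) used = 0.1113 x 0.01713 = 0.001907 mol, which equals the excess n(LiOH).
So n(LiOH) consumed by the sample = 0.01112 - 0.001907 = 0.009217 mol.
n(C9H8O4) = 0.009217 / 2 = 0.004608 mol.
mass C9H8O4 = 0.004608 x 180.16 = 0.8303 g, so %C9H8O4 = 0.8303/0.8805 x 100 = 94.3%.

94.3%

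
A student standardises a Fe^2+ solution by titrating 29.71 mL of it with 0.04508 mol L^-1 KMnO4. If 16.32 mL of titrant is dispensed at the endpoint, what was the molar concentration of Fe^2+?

n(KMnO4) = 0.04508 x 0.01632 = 0.0007357 mol.
From the balanced equation, 1 mol KMnO4 reacts with 5 mol Fe^2+, so n(Fe^2+) = 0.0007357 x 5/1 = 0.003679 mol.
[Fe^2+] = 0.003679 / 0.02971 L = 0.124 M.

0.124 M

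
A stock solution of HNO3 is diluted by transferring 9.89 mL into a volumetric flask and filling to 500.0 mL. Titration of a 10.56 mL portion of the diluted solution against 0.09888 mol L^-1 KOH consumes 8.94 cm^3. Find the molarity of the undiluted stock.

n(KOH) = 0.09888 x 0.008940 = 0.0008840 mol.
n(HNO3) in the aliquot = 0.0008840 mol.
[diluted HNO3] = 0.0008840 / 0.01056 = 0.08371 M.
Dilution factor = 500.0/9.890 = 50.56, so [stock] = 0.08371 x 50.56 = 4.23 M.

4.23 M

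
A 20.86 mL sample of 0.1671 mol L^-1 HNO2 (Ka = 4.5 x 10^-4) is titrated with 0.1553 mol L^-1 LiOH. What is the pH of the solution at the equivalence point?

8.13

n(HNO2) = 0.1671 x 0.02086 = 0.003486 mol; V(LiOH) at equivalence = 0.003486/0.1553 = 0.02244 L.
At equivalence all the acid is converted to NO2-; total volume = 0.02086 + 0.02244 = 0.04330 L, so [NO2-] = 0.003486/0.04330 = 0.08049 M.
Kb = Kw/Ka = 1.0e-14 / 4.5 x 10^-4 = 2.22e-11.
[OH^-] = sqrt(Kb x [NO2-]) = sqrt(2.22e-11 x 0.08049) = 1.34e-6 M.
pOH = 5.87, so pH = 14.00 - 5.87 = 8.13.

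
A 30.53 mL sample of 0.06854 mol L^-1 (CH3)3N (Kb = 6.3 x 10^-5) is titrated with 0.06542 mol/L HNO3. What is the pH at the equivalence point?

n((CH3)3N) = 0.06854 x 0.03053 = 0.002093 mol; V(HNO3) at equivalence = 0.002093/0.06542 = 0.03199 L.
At equivalence the base is fully converted to (CH3)3NH+; total volume = 0.06252 L, so [(CH3)3NH+] = 0.002093/0.06252 = 0.03347 M.
Ka((CH3)3NH+) = Kw/Kb = 1.0e-14 / 6.3 x 10^-5 = 1.59e-10.
[H^+] = sqrt(Ka x [(CH3)3NH+]) = sqrt(1.59e-10 x 0.03347) = 2.30e-6 M.
pH = -log(2.30e-6) = 5.64.

5.64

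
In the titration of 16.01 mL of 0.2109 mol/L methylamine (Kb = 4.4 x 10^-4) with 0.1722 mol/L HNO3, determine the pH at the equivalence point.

n(CH3NH2) = 0.2109 x 0.01601 = 0.003377 mol; V(HNO3) at equivalence = 0.003377/0.1722 = 0.01961 L.
At equivalence the base is fully converted to CH3NH3+; total volume = 0.03562 L, so [CH3NH3+] = 0.003377/0.03562 = 0.09480 M.
Ka(CH3NH3+) = Kw/Kb = 1.0e-14 / 4.4 x 10^-4 = 2.27e-11.
[H^+] = sqrt(Ka x [CH3NH3+]) = sqrt(2.27e-11 x 0.09480) = 1.47e-6 M.
pH = -log(1.47e-6) = 5.83.

5.83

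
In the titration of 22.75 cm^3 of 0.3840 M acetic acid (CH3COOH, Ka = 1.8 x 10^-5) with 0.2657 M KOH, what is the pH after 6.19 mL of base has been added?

4.11

Initial n(CH3COOH) = 0.3840 x 0.02275 = 0.008736 mol.
n(KOH) added = 0.2657 x 0.006190 = 0.001645 mol, converting that many moles of CH3COOH to CH3COO-.
Remaining n(CH3COOH) = 0.007091 mol; n(CH3COO-) = 0.001645 mol.
By Henderson-Hasselbalch, pH = pKa + log([A^-]/[HA]) = 4.74 + log(0.001645/0.007091) = 4.74 + (-0.63) = 4.11.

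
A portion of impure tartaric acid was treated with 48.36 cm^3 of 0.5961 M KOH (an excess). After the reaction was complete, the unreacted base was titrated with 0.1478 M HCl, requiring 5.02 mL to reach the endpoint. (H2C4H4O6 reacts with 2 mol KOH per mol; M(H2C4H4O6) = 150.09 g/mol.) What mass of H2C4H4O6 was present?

Total n(KOH) added = 0.5961 x 0.04836 = 0.02883 mol.
n(HCl) used = 0.1478 x 0.005020 = 0.0007420 mol, which equals the excess n(KOH).
So n(KOH) consumed by the sample = 0.02883 - 0.0007420 = 0.02809 mol.
n(H2C4H4O6) = 0.02809 / 2 = 0.01404 mol.
mass = 0.01404 mol x 150.09 g/mol = 2.11 g.

2.11 g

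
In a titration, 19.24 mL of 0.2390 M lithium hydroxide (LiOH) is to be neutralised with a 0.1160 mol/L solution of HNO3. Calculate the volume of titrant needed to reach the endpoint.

n(LiOH) = 0.2390 mol/L x 0.01924 L = 0.004598 mol.
At equivalence n(HNO3) = n(LiOH) = 0.004598 mol.
V(HNO3) = 0.004598 / 0.1160 = 0.03964 L = 39.6 mL.

39.6 mL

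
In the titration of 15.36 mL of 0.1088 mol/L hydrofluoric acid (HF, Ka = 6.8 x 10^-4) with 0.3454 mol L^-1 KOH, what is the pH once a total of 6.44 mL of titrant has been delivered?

12.40

n(acid) = 0.1088 x 0.01536 = 0.001671 mol; n(KOH) added = 0.3454 x 0.006440 = 0.002224 mol.
Base is in excess by 0.002224 - 0.001671 = 0.0005532 mol in a total volume of 0.02180 L.
[OH^-] = 0.0005532/0.02180 = 0.02538 M, so pOH = 1.60 and pH = 14.00 - 1.60 = 12.40.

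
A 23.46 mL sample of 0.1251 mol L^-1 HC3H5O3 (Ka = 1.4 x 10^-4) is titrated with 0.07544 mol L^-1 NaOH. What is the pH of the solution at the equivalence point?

8.26

n(HC3H5O3) = 0.1251 x 0.02346 = 0.002935 mol; V(NaOH) at equivalence = 0.002935/0.07544 = 0.03890 L.
At equivalence all the acid is converted to C3H5O3-; total volume = 0.02346 + 0.03890 = 0.06236 L, so [C3H5O3-] = 0.002935/0.06236 = 0.04706 M.
Kb = Kw/Ka = 1.0e-14 / 1.4 x 10^-4 = 7.14e-11.
[OH^-] = sqrt(Kb x [C3H5O3-]) = sqrt(7.14e-11 x 0.04706) = 1.83e-6 M.
pOH = 5.74, so pH = 14.00 - 5.74 = 8.26.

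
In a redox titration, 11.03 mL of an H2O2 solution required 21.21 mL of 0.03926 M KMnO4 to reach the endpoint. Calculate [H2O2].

0.189 M

n(KMnO4) = 0.03926 x 0.02121 = 0.0008327 mol.
From the balanced equation, 2 mol KMnO4 reacts with 5 mol H2O2, so n(H2O2) = 0.0008327 x 5/2 = 0.002082 mol.
[H2O2] = 0.002082 / 0.01103 L = 0.189 M.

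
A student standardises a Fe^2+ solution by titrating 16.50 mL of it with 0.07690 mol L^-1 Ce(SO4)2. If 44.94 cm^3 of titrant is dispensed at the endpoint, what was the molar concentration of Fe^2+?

0.209 M

n(Ce(SO4)2) = 0.07690 x 0.04494 = 0.003456 mol.
From the balanced equation, 1 mol Ce(SO4)2 reacts with 1 mol Fe^2+, so n(Fe^2+) = 0.003456 x 1/1 = 0.003456 mol.
[Fe^2+] = 0.003456 / 0.01650 L = 0.209 M.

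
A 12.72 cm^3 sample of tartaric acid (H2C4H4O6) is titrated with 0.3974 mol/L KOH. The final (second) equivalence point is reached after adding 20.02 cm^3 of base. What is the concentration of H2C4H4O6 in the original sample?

0.313 M

n(KOH) = 0.3974 x 0.02002 = 0.007956 mol.
At the final (second) equivalence point, 2 mol OH^- react per mol H2C4H4O6, so n(H2C4H4O6) = 0.007956 / 2 = 0.003978 mol.
[H2C4H4O6] = 0.003978 / 0.01272 L = 0.313 M.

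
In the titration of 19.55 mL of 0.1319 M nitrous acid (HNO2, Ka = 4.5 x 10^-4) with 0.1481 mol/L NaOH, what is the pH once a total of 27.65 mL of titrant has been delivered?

12.51

n(acid) = 0.1319 x 0.01955 = 0.002579 mol; n(NaOH) added = 0.1481 x 0.02765 = 0.004095 mol.
Base is in excess by 0.004095 - 0.002579 = 0.001516 mol in a total volume of 0.04720 L.
[OH^-] = 0.001516/0.04720 = 0.03213 M, so pOH = 1.49 and pH = 14.00 - 1.49 = 12.51.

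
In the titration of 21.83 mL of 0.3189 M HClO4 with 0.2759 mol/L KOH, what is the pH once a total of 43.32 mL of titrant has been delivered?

n(acid) = 0.3189 x 0.02183 = 0.006962 mol; n(KOH) added = 0.2759 x 0.04332 = 0.01195 mol.
Base is in excess by 0.01195 - 0.006962 = 0.004990 mol in a total volume of 0.06515 L.
[OH^-] = 0.004990/0.06515 = 0.07660 M, so pOH = 1.12 and pH = 14.00 - 1.12 = 12.88.

12.88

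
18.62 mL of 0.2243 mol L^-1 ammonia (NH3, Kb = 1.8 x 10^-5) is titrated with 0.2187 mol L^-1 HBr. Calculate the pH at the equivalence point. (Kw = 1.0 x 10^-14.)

5.11

n(NH3) = 0.2243 x 0.01862 = 0.004176 mol; V(HBr) at equivalence = 0.004176/0.2187 = 0.01910 L.
At equivalence the base is fully converted to NH4+; total volume = 0.03772 L, so [NH4+] = 0.004176/0.03772 = 0.1107 M.
Ka(NH4+) = Kw/Kb = 1.0e-14 / 1.8 x 10^-5 = 5.56e-10.
[H^+] = sqrt(Ka x [NH4+]) = sqrt(5.56e-10 x 0.1107) = 7.84e-6 M.
pH = -log(7.84e-6) = 5.11.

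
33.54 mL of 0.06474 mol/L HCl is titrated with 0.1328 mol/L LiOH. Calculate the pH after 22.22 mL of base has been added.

12.15

n(acid) = 0.06474 x 0.03354 = 0.002171 mol; n(LiOH) added = 0.1328 x 0.02222 = 0.002951 mol.
Base is in excess by 0.002951 - 0.002171 = 0.0007794 mol in a total volume of 0.05576 L.
[OH^-] = 0.0007794/0.05576 = 0.01398 M, so pOH = 1.85 and pH = 14.00 - 1.85 = 12.15.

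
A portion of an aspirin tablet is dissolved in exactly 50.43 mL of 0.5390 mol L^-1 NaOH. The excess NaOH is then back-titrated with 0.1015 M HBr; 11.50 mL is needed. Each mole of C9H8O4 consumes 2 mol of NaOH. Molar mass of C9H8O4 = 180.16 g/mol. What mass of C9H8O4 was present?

Total n(NaOH) added = 0.5390 x 0.05043 = 0.02718 mol.
n(HBr) used = 0.1015 x 0.01150 = 0.001167 mol, which equals the excess n(NaOH).
So n(NaOH) consumed by the sample = 0.02718 - 0.001167 = 0.02601 mol.
n(C9H8O4) = 0.02601 / 2 = 0.01301 mol.
mass = 0.01301 mol x 180.16 g/mol = 2.34 g.

2.34 g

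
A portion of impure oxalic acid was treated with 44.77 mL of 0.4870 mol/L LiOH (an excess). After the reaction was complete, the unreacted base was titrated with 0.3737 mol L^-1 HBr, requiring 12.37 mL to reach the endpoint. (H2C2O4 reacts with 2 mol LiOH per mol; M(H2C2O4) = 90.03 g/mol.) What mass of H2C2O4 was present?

0.773 g

Total n(LiOH) added = 0.4870 x 0.04477 = 0.02180 mol.
n(HBr) used = 0.3737 x 0.01237 = 0.004623 mol, which equals the excess n(LiOH).
So n(LiOH) consumed by the sample = 0.02180 - 0.004623 = 0.01718 mol.
n(H2C2O4) = 0.01718 / 2 = 0.008590 mol.
mass = 0.008590 mol x 90.03 g/mol = 0.773 g.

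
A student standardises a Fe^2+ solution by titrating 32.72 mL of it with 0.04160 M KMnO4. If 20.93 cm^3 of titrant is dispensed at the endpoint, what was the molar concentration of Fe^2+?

0.133 M

n(KMnO4) = 0.04160 x 0.02093 = 0.0008707 mol.
From the balanced equation, 1 mol KMnO4 reacts with 5 mol Fe^2+, so n(Fe^2+) = 0.0008707 x 5/1 = 0.004353 mol.
[Fe^2+] = 0.004353 / 0.03272 L = 0.133 M.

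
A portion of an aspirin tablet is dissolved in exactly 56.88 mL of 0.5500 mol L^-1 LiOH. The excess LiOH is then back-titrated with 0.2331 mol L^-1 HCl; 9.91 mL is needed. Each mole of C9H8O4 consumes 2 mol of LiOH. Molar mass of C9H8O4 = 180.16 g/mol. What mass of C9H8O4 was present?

Total n(LiOH) added = 0.5500 x 0.05688 = 0.03128 mol.
n(HCl) used = 0.2331 x 0.009910 = 0.002310 mol, which equals the excess n(LiOH).
So n(LiOH) consumed by the sample = 0.03128 - 0.002310 = 0.02897 mol.
n(C9H8O4) = 0.02897 / 2 = 0.01449 mol.
mass = 0.01449 mol x 180.16 g/mol = 2.61 g.

2.61 g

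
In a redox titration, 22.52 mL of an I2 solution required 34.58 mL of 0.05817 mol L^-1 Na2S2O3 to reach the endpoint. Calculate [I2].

n(Na2S2O3) = 0.05817 x 0.03458 = 0.002012 mol.
From the balanced equation, 2 mol Na2S2O3 reacts with 1 mol I2, so n(I2) = 0.002012 x 1/2 = 0.001006 mol.
[I2] = 0.001006 / 0.02252 L = 0.0447 M.

0.0447 M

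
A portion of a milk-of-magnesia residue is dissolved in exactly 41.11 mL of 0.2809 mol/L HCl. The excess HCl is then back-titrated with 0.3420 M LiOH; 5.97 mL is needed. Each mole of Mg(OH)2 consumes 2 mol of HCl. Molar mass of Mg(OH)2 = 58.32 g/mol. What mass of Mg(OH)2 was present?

Total n(HCl) added = 0.2809 x 0.04111 = 0.01155 mol.
n(LiOH) used = 0.3420 x 0.005970 = 0.002042 mol, which equals the excess n(HCl).
So n(HCl) consumed by the sample = 0.01155 - 0.002042 = 0.009506 mol.
n(Mg(OH)2) = 0.009506 / 2 = 0.004753 mol.
mass = 0.004753 mol x 58.32 g/mol = 0.277 g.

0.277 g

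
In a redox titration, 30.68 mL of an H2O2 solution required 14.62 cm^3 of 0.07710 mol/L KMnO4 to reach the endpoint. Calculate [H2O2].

0.0919 M

n(KMnO4) = 0.07710 x 0.01462 = 0.001127 mol.
From the balanced equation, 2 mol KMnO4 reacts with 5 mol H2O2, so n(H2O2) = 0.001127 x 5/2 = 0.002818 mol.
[H2O2] = 0.002818 / 0.03068 L = 0.0919 M.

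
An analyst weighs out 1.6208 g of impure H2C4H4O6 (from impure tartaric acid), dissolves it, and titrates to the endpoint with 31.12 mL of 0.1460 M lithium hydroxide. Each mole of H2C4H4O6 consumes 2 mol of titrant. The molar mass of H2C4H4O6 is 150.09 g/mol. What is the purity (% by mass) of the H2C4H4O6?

n(LiOH) = 0.1460 x 0.03112 = 0.004544 mol.
n(H2C4H4O6) = 0.004544 / 2 = 0.002272 mol.
mass of H2C4H4O6 = 0.002272 x 150.09 = 0.3410 g.
% purity = 0.3410 / 1.6208 x 100 = 21.0%.

21.0%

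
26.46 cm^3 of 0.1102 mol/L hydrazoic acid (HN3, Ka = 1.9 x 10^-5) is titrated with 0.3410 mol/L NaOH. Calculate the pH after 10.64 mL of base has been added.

n(acid) = 0.1102 x 0.02646 = 0.002916 mol; n(NaOH) added = 0.3410 x 0.01064 = 0.003628 mol.
Base is in excess by 0.003628 - 0.002916 = 0.0007123 mol in a total volume of 0.03710 L.
[OH^-] = 0.0007123/0.03710 = 0.01920 M, so pOH = 1.72 and pH = 14.00 - 1.72 = 12.28.

12.28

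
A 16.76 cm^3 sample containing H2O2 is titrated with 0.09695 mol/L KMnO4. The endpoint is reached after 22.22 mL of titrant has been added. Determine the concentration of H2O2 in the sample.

0.321 M

n(KMnO4) = 0.09695 x 0.02222 = 0.002154 mol.
From the balanced equation, 2 mol KMnO4 reacts with 5 mol H2O2, so n(H2O2) = 0.002154 x 5/2 = 0.005386 mol.
[H2O2] = 0.005386 / 0.01676 L = 0.321 M.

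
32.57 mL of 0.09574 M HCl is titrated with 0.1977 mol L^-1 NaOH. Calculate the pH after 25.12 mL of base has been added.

12.51

n(acid) = 0.09574 x 0.03257 = 0.003118 mol; n(NaOH) added = 0.1977 x 0.02512 = 0.004966 mol.
Base is in excess by 0.004966 - 0.003118 = 0.001848 mol in a total volume of 0.05769 L.
[OH^-] = 0.001848/0.05769 = 0.03203 M, so pOH = 1.49 and pH = 14.00 - 1.49 = 12.51.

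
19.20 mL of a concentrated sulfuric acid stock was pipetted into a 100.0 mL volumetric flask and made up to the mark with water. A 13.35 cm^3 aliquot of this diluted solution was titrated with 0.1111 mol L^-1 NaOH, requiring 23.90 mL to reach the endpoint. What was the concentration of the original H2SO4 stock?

n(NaOH) = 0.1111 x 0.02390 = 0.002655 mol.
n(H2SO4) in the aliquot = 0.002655 x 1/2 = 0.001328 mol.
[diluted H2SO4] = 0.001328 / 0.01335 = 0.09945 M.
Dilution factor = 100.0/19.20 = 5.208, so [stock] = 0.09945 x 5.208 = 0.518 M.

0.518 M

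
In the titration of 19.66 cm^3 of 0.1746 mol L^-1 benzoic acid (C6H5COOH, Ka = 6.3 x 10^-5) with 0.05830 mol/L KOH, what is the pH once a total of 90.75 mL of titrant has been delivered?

12.23

n(acid) = 0.1746 x 0.01966 = 0.003433 mol; n(KOH) added = 0.05830 x 0.09075 = 0.005291 mol.
Base is in excess by 0.005291 - 0.003433 = 0.001858 mol in a total volume of 0.1104 L.
[OH^-] = 0.001858/0.1104 = 0.01683 M, so pOH = 1.77 and pH = 14.00 - 1.77 = 12.23.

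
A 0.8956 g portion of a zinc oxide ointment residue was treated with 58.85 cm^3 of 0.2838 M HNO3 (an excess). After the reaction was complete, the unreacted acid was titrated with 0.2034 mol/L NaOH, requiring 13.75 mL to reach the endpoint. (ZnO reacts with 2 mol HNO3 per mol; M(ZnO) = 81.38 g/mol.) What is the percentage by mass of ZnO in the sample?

63.2%

Total n(HNO3) added = 0.2838 x 0.05885 = 0.01670 mol.
n(NaOH) used = 0.2034 x 0.01375 = 0.002797 mol, which equals the excess n(HNO3).
So n(HNO3) consumed by the sample = 0.01670 - 0.002797 = 0.01390 mol.
n(ZnO) = 0.01390 / 2 = 0.006952 mol.
mass ZnO = 0.006952 x 81.38 = 0.5658 g, so %ZnO = 0.5658/0.8956 x 100 = 63.2%.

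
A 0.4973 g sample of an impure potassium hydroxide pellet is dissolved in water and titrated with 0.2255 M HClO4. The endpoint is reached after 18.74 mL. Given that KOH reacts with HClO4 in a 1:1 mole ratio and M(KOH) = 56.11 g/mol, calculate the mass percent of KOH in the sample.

47.7%

n(HClO4) = 0.2255 x 0.01874 = 0.004226 mol.
n(KOH) = 0.004226 / 1 = 0.004226 mol.
mass of KOH = 0.004226 x 56.11 = 0.2371 g.
% purity = 0.2371 / 0.4973 x 100 = 47.7%.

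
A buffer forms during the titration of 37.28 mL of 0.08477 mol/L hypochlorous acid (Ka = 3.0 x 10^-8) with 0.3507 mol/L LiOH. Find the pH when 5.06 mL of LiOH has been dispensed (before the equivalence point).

Initial n(HClO) = 0.08477 x 0.03728 = 0.003160 mol.
n(LiOH) added = 0.3507 x 0.005060 = 0.001775 mol, converting that many moles of HClO to ClO-.
Remaining n(HClO) = 0.001386 mol; n(ClO-) = 0.001775 mol.
By Henderson-Hasselbalch, pH = pKa + log([A^-]/[HA]) = 7.52 + log(0.001775/0.001386) = 7.52 + (+0.11) = 7.63.

7.63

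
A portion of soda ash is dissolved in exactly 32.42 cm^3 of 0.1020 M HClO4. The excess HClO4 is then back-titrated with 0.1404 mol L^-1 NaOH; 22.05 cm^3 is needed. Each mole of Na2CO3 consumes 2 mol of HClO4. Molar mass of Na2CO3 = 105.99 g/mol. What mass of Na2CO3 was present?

0.0112 g

Total n(HClO4) added = 0.1020 x 0.03242 = 0.003307 mol.
n(NaOH) used = 0.1404 x 0.02205 = 0.003096 mol, which equals the excess n(HClO4).
So n(HClO4) consumed by the sample = 0.003307 - 0.003096 = 0.0002110 mol.
n(Na2CO3) = 0.0002110 / 2 = 0.0001055 mol.
mass = 0.0001055 mol x 105.99 g/mol = 0.0112 g.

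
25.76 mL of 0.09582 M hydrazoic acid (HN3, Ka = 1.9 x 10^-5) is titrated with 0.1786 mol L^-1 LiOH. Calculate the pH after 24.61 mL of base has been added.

12.58

n(acid) = 0.09582 x 0.02576 = 0.002468 mol; n(LiOH) added = 0.1786 x 0.02461 = 0.004395 mol.
Base is in excess by 0.004395 - 0.002468 = 0.001927 mol in a total volume of 0.05037 L.
[OH^-] = 0.001927/0.05037 = 0.03826 M, so pOH = 1.42 and pH = 14.00 - 1.42 = 12.58.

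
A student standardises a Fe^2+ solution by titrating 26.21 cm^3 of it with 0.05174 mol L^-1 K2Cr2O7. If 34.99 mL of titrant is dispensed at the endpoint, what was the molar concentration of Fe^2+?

n(K2Cr2O7) = 0.05174 x 0.03499 = 0.001810 mol.
From the balanced equation, 1 mol K2Cr2O7 reacts with 6 mol Fe^2+, so n(Fe^2+) = 0.001810 x 6/1 = 0.01086 mol.
[Fe^2+] = 0.01086 / 0.02621 L = 0.414 M.

0.414 M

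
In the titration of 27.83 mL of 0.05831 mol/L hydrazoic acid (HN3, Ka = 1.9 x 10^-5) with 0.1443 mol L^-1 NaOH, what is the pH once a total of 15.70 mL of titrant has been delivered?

n(acid) = 0.05831 x 0.02783 = 0.001623 mol; n(NaOH) added = 0.1443 x 0.01570 = 0.002266 mol.
Base is in excess by 0.002266 - 0.001623 = 0.0006427 mol in a total volume of 0.04353 L.
[OH^-] = 0.0006427/0.04353 = 0.01477 M, so pOH = 1.83 and pH = 14.00 - 1.83 = 12.17.

12.17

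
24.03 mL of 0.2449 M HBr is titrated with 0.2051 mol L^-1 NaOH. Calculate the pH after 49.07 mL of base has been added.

n(acid) = 0.2449 x 0.02403 = 0.005885 mol; n(NaOH) added = 0.2051 x 0.04907 = 0.01006 mol.
Base is in excess by 0.01006 - 0.005885 = 0.004179 mol in a total volume of 0.07310 L.
[OH^-] = 0.004179/0.07310 = 0.05717 M, so pOH = 1.24 and pH = 14.00 - 1.24 = 12.76.

12.76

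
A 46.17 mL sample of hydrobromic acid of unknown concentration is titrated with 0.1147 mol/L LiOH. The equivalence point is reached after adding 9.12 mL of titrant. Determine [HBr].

0.0227 M

n(LiOH) delivered = 0.1147 x 0.009120 = 0.001046 mol.
For a 1:1 reaction, n(HBr) = 0.001046 mol.
[HBr] = 0.001046 mol / 0.04617 L = 0.0227 M.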